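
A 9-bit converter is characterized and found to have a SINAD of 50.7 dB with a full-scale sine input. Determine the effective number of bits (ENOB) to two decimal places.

8.13 bits

ENOB = (SINAD − 1.76) / 6.02 = (50.7 − 1.76)/6.02 = 8.130.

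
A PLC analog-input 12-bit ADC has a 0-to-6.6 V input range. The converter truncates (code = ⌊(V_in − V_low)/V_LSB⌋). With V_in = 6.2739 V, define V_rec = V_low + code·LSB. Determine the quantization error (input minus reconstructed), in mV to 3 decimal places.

1.000 mV

One LSB is 6.6 V / 4096 = 1.611 mV.
(6.2739 − 0)/0.00161133 = 3893.6204; ⌊·⌋ gives code 3893.
Reconstructed: 6.2729004 V.
V_in − V_rec = 0.000999609 V = 1.000 mV.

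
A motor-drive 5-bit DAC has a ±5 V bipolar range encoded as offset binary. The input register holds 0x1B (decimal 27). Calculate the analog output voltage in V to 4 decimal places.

3.4375 V

LSB = 10 V / 2^5 = 312.500 mV.
Code 0x1B = 27 decimal.
V_out = (−5) + 27 × 0.3125 V = 3.4375 V.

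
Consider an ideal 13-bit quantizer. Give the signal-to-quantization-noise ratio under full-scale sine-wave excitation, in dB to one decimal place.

80.0 dB

SNR ≈ 6.02·N + 1.76 dB = 6.02·13 + 1.76 = 80.02 dB.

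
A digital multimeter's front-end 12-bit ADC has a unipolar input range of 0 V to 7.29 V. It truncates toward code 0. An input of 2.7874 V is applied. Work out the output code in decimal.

code 1566

LSB = 7.29 V / 4096 = 1.780 mV.
(V_in − V_low)/LSB = (2.7874 − 0) / 0.00177979 = 1566.144.
⌊·⌋(1566.144) = 1566.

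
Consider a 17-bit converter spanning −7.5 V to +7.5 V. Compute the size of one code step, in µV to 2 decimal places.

114.44 µV

Full-scale span = 15 V.
LSB = 15 / 2^17 = 15 / 131072 = 0.000114441 V = 114.44 µV.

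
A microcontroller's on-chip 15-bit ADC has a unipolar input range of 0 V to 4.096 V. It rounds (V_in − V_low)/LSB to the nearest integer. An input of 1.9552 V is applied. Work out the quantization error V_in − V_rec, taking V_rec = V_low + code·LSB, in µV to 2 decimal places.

-50.00 µV

LSB = 4.096/2^15 = 125.00 µV.
(1.9552 − 0)/0.000125 = 15641.6000; round gives code 15642.
Code 15642 maps back to 0 + 15642×0.000125 V = 1.95525 V.
Difference: -5e-05 V → -50.00 µV.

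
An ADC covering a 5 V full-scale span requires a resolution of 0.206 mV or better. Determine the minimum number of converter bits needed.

15 bits

Number of steps required ≥ 5 V / 0.206 mV = 24271.84.
Need 2^N ≥ 24271.84; 2^14 = 16384, 2^15 = 32768.
Minimum N = 15.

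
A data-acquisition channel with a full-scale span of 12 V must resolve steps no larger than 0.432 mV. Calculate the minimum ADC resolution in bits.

Number of steps required ≥ 12 V / 0.432 mV = 27777.78.
Need 2^N ≥ 27777.78; 2^14 = 16384, 2^15 = 32768.
Minimum N = 15.

15 bits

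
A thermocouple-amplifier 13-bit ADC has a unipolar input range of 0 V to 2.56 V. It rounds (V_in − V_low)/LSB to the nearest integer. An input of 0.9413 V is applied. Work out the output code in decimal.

code 3012

LSB = 2.56 V / 8192 = 312.50 µV.
(V_in − V_low)/LSB = (0.9413 − 0) / 0.0003125 = 3012.160.
round(3012.160) = 3012.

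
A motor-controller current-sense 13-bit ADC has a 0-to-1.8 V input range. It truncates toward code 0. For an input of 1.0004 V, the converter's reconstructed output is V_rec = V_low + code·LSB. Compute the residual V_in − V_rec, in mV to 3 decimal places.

0.205 mV

One LSB is 1.8 V / 8192 = 219.73 µV.
(1.0004 − 0)/0.000219727 = 4552.9316; ⌊·⌋ gives code 4552.
Code 4552 maps back to 0 + 4552×0.000219727 V = 1.0001953 V.
V_in − V_rec = 0.000204688 V = 0.205 mV.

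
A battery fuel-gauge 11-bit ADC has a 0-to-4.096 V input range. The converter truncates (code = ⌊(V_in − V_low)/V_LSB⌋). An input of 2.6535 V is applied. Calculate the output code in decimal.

code 1326

With 2048 levels over 4.096 V, one step is 2.000 mV.
Input sits at 1326.750 steps above V_low.
So the output code is 1326.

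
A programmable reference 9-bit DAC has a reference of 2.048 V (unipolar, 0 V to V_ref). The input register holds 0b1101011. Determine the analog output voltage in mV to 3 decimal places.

428.000 mV

LSB = 2.048 V / 2^9 = 4.000 mV.
Code 0b1101011 = 107 decimal.
V_out = 0 + 107 × 0.004 V = 0.428 V.
= 428.000 mV.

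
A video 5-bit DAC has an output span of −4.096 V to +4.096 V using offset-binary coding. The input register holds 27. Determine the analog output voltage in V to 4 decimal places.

LSB = 8.192 V / 2^5 = 256.000 mV.
V_out = (−4.096) + 27 × 0.256 V = 2.816 V.

2.8160 V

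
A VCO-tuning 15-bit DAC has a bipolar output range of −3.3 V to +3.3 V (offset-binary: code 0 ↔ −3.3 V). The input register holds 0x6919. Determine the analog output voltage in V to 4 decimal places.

LSB = 6.6 V / 2^15 = 201.42 µV.
Code 0x6919 = 26905 decimal.
V_out = (−3.3) + 26905 × 0.000201416 V = 2.1191 V.

2.1191 V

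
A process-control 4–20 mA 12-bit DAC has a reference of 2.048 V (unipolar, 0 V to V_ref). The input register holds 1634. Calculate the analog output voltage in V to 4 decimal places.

0.8170 V

LSB = 2.048 V / 2^12 = 0.500 mV.
V_out = 0 + 1634 × 0.0005 V = 0.817 V.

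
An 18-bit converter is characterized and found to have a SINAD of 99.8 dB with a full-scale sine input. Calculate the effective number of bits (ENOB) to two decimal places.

16.29 bits

ENOB = (SINAD − 1.76) / 6.02 = (99.8 − 1.76)/6.02 = 16.286.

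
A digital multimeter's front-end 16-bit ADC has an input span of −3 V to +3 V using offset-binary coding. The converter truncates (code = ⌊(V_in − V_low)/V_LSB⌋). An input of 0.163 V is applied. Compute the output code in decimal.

Full-scale span = 6 V; LSB = 6/2^16 = 91.55 µV.
(V_in − V_low)/LSB = (0.163 − (−3)) / 9.15527e-05 = 34548.395.
So the output code is 34548.

code 34548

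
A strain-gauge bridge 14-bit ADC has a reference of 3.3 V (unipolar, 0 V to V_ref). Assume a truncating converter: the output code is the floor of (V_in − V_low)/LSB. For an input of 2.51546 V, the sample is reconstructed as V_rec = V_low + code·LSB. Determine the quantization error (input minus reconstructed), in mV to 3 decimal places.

One LSB is 3.3 V / 16384 = 201.42 µV.
(2.51546 − 0)/0.000201416 = 12488.8778; ⌊·⌋ gives code 12488.
Reconstructed: 2.5152832 V.
V_in − V_rec = 0.000176797 V = 0.177 mV.

0.177 mV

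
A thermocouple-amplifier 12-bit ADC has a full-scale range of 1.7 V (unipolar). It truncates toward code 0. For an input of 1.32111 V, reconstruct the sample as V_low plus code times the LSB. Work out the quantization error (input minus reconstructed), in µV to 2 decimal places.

Step size: 1.7 V ÷ 2^12 = 415.04 µV.
(1.32111 − 0)/0.000415039 = 3183.0980; ⌊·⌋ gives code 3183.
Reconstructed: 1.3210693 V.
V_in − V_rec = 4.06641e-05 V = 40.66 µV.

40.66 µV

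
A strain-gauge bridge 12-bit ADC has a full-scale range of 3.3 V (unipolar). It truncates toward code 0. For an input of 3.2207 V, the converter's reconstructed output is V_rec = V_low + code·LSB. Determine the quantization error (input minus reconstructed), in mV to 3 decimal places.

0.461 mV

Step size: 3.3 V ÷ 2^12 = 0.806 mV.
Scaled input = 3997.5719 LSBs, so code = 3997.
Code 3997 maps back to 0 + 3997×0.000805664 V = 3.2202393 V.
V_in − V_rec = 0.000460742 V = 0.461 mV.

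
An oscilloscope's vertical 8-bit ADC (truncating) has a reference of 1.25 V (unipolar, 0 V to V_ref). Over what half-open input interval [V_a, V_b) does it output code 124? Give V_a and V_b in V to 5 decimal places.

[0.60547 V, 0.61035 V)

LSB = 1.25/2^8 = 4.883 mV.
V_a = V_low + 124·LSB = 0.605469 V; V_b = V_low + 125·LSB = 0.610352 V.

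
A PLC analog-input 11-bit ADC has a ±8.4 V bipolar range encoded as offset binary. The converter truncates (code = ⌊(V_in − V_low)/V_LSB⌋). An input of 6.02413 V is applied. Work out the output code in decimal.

code 1758

LSB = 16.8 V / 2048 = 8.203 mV.
Input sits at 1758.370 steps above V_low.
So the output code is 1758.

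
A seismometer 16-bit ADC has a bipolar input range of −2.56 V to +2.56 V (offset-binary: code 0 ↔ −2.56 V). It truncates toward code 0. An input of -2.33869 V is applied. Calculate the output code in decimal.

code 2832

LSB = 5.12 V / 65536 = 78.12 µV.
Input sits at 2832.768 steps above V_low.
⌊·⌋(2832.768) = 2832.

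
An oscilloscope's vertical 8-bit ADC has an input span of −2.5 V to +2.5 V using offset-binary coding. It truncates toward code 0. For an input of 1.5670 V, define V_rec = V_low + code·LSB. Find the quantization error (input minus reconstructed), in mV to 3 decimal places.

Step size: 5 V ÷ 2^8 = 19.531 mV.
(V_in − V_low)/LSB = (1.5670 − (−2.5))/0.0195312 = 208.2304 → code 208 (floor).
V_rec = (−2.5) + 208·0.0195312 = 1.5625 V.
V_in − V_rec = 0.0045 V = 4.500 mV.

4.500 mV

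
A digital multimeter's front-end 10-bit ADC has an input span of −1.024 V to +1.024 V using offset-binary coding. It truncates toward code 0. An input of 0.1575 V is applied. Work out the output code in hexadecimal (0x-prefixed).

code 0x24E (decimal 590)

LSB = 2.048 V / 1024 = 2.000 mV.
(V_in − V_low)/LSB = (0.1575 − (−1.024)) / 0.002 = 590.750.
⌊·⌋(590.750) = 590.
In hexadecimal (0x-prefixed): 0x24E.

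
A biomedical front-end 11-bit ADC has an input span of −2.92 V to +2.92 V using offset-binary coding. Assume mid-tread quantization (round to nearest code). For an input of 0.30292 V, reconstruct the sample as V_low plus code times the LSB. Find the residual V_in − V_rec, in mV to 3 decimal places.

Step size: 5.84 V ÷ 2^11 = 2.852 mV.
(V_in − V_low)/LSB = (0.30292 − (−2.92))/0.00285156 = 1130.2295 → code 1130 (round).
Code 1130 maps back to (−2.92) + 1130×0.00285156 V = 0.30226562 V.
V_in − V_rec = 0.000654375 V = 0.654 mV.

0.654 mV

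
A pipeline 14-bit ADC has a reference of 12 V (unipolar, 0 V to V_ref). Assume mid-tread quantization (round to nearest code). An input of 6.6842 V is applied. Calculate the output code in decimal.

With 16384 levels over 12 V, one step is 0.732 mV.
Input sits at 9126.161 steps above V_low.
round(9126.161) = 9126.

code 9126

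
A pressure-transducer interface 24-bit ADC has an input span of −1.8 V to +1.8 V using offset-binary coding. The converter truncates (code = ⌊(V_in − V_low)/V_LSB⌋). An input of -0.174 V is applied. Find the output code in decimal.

Full-scale span = 3.6 V; LSB = 3.6/2^24 = 0.21 µV.
Input sits at 7577709.227 steps above V_low.
⌊·⌋(7577709.227) = 7577709.

code 7577709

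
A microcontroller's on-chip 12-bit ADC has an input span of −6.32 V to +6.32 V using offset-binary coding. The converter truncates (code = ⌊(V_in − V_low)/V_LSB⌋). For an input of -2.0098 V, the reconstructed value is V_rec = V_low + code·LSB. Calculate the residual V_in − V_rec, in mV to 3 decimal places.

Step size: 12.64 V ÷ 2^12 = 3.086 mV.
Scaled input = 1396.7230 LSBs, so code = 1396.
Reconstructed: -2.0120313 V.
V_in − V_rec = 0.00223125 V = 2.231 mV.

2.231 mV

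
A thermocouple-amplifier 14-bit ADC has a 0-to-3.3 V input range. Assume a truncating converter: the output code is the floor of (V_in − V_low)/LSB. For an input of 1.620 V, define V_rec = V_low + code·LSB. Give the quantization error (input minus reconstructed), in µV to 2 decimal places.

One LSB is 3.3 V / 16384 = 201.42 µV.
(V_in − V_low)/LSB = (1.620 − 0)/0.000201416 = 8043.0545 → code 8043 (floor).
V_rec = 0 + 8043·0.000201416 = 1.619989 V.
Difference: 1.09863e-05 V → 10.99 µV.

10.99 µV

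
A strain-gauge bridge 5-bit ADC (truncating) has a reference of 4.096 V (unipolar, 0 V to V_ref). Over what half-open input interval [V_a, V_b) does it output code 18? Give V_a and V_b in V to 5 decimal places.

[2.30400 V, 2.43200 V)

LSB = 4.096/2^5 = 128.000 mV.
V_a = V_low + 18·LSB = 2.304 V; V_b = V_low + 19·LSB = 2.432 V.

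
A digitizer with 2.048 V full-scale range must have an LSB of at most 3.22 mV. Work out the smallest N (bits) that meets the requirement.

Number of steps required ≥ 2.048 V / 3.22 mV = 636.02.
Need 2^N ≥ 636.02; 2^9 = 512, 2^10 = 1024.
Minimum N = 10.

10 bits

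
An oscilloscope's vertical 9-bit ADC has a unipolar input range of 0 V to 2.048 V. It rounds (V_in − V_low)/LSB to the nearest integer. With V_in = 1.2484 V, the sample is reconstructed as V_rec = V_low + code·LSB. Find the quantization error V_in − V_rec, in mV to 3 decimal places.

0.400 mV

Step size: 2.048 V ÷ 2^9 = 4.000 mV.
(V_in − V_low)/LSB = (1.2484 − 0)/0.004 = 312.1000 → code 312 (round).
V_rec = 0 + 312·0.004 = 1.248 V.
Difference: 0.0004 V → 0.400 mV.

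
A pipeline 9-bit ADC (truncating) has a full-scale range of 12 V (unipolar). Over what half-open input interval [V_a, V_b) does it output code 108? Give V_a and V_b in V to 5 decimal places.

LSB = 12/2^9 = 23.438 mV.
V_a = V_low + 108·LSB = 2.53125 V; V_b = V_low + 109·LSB = 2.55469 V.

[2.53125 V, 2.55469 V)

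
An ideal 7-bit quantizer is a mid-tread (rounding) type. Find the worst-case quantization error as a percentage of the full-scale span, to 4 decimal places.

0.3906 %

Rounding → worst-case error = ½ LSB = V_FS/2^8, so 100/256 = 0.390625 % of full scale.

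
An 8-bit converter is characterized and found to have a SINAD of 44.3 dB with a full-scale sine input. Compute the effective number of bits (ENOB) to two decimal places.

7.07 bits

ENOB = (SINAD − 1.76) / 6.02 = (44.3 − 1.76)/6.02 = 7.066.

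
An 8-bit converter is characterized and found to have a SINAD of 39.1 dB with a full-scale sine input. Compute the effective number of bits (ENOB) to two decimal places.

6.20 bits

ENOB = (SINAD − 1.76) / 6.02 = (39.1 − 1.76)/6.02 = 6.203.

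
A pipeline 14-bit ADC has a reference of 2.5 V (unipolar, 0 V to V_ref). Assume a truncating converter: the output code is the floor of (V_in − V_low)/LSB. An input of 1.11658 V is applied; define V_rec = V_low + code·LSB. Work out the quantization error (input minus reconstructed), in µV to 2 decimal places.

LSB = 2.5/2^14 = 152.59 µV.
(V_in − V_low)/LSB = (1.11658 − 0)/0.000152588 = 7317.6187 → code 7317 (floor).
V_rec = 0 + 7317·0.000152588 = 1.1164856 V.
V_in − V_rec = 9.44043e-05 V = 94.40 µV.

94.40 µV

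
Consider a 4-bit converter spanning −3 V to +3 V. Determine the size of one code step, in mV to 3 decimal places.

Full-scale span = 6 V.
LSB = 6 / 2^4 = 6 / 16 = 0.375 V = 375.000 mV.

375.000 mV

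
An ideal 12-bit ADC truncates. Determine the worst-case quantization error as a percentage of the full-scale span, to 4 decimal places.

Truncating → worst-case error = 1 LSB = V_FS/2^12, so 100/4096 = 0.0244141 % of full scale.

0.0244 %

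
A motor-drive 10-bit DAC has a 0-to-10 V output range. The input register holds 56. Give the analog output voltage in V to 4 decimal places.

LSB = 10 V / 2^10 = 9.766 mV.
V_out = 0 + 56 × 0.00976562 V = 0.546875 V.

0.5469 V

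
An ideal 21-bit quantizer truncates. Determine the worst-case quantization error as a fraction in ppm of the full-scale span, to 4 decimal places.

Truncating → worst-case error = 1 LSB = V_FS/2^21, so 1e+06/2097152 = 0.476837 ppm of full scale.

0.4768 ppm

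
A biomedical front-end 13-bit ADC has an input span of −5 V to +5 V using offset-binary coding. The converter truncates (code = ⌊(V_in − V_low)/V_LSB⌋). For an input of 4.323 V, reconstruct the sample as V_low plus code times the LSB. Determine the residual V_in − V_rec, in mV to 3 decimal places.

Step size: 10 V ÷ 2^13 = 1.221 mV.
(4.323 − (−5))/0.0012207 = 7637.4016; ⌊·⌋ gives code 7637.
Reconstructed: 4.3225098 V.
Error = 4.323 − 4.3225098 = 0.000490234 V = 0.490 mV.

0.490 mV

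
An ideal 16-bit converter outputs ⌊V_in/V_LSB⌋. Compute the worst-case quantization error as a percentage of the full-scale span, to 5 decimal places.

Truncating → worst-case error = 1 LSB = V_FS/2^16, so 100/65536 = 0.00152588 % of full scale.

0.00153 %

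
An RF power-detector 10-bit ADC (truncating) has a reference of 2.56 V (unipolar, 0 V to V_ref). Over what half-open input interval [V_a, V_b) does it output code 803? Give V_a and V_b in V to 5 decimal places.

LSB = 2.56/2^10 = 2.500 mV.
V_a = V_low + 803·LSB = 2.0075 V; V_b = V_low + 804·LSB = 2.01 V.

[2.00750 V, 2.01000 V)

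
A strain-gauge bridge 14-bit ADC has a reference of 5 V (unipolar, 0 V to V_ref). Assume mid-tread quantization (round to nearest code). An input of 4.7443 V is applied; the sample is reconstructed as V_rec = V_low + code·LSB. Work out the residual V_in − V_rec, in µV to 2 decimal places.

One LSB is 5 V / 16384 = 305.18 µV.
(4.7443 − 0)/0.000305176 = 15546.1222; round gives code 15546.
Code 15546 maps back to 0 + 15546×0.000305176 V = 4.7442627 V.
Difference: 3.73047e-05 V → 37.30 µV.

37.30 µV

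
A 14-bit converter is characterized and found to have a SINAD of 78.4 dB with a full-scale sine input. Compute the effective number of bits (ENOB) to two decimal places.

12.73 bits

ENOB = (SINAD − 1.76) / 6.02 = (78.4 − 1.76)/6.02 = 12.731.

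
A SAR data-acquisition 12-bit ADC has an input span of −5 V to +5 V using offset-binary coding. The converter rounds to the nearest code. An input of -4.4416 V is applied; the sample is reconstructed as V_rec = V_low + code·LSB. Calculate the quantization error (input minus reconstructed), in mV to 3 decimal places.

-0.682 mV

Step size: 10 V ÷ 2^12 = 2.441 mV.
(-4.4416 − (−5))/0.00244141 = 228.7206; round gives code 229.
V_rec = (−5) + 229·0.00244141 = -4.440918 V.
V_in − V_rec = -0.000682031 V = -0.682 mV.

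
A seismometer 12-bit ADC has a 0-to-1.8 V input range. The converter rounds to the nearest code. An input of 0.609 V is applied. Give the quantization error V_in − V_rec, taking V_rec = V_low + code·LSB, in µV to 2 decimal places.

-82.03 µV

LSB = 1.8/2^12 = 439.45 µV.
(V_in − V_low)/LSB = (0.609 − 0)/0.000439453 = 1385.8133 → code 1386 (round).
Reconstructed: 0.60908203 V.
V_in − V_rec = -8.20313e-05 V = -82.03 µV.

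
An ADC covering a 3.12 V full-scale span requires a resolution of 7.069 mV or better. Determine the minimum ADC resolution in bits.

9 bits

Number of steps required ≥ 3.12 V / 7.069 mV = 441.36.
Need 2^N ≥ 441.36; 2^8 = 256, 2^9 = 512.
Minimum N = 9.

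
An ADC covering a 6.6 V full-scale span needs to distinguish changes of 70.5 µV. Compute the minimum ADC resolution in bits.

Number of steps required ≥ 6.6 V / 70.5 µV = 93617.02.
Need 2^N ≥ 93617.02; 2^16 = 65536, 2^17 = 131072.
Minimum N = 17.

17 bits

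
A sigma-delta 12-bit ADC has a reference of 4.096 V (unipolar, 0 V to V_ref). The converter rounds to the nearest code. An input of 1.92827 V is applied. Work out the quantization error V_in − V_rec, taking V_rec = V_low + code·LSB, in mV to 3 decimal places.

LSB = 4.096/2^12 = 1.000 mV.
(1.92827 − 0)/0.001 = 1928.2700; round gives code 1928.
Reconstructed: 1.928 V.
V_in − V_rec = 0.00027 V = 0.270 mV.

0.270 mV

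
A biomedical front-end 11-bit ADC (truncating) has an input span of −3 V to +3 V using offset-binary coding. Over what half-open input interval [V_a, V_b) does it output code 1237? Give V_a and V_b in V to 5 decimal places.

[0.62402 V, 0.62695 V)

LSB = 6/2^11 = 2.930 mV.
V_a = V_low + 1237·LSB = 0.624023 V; V_b = V_low + 1238·LSB = 0.626953 V.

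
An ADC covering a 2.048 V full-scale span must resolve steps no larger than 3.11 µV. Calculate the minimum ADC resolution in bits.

20 bits

Number of steps required ≥ 2.048 V / 3.11 µV = 658520.90.
Need 2^N ≥ 658520.90; 2^19 = 524288, 2^20 = 1048576.
Minimum N = 20.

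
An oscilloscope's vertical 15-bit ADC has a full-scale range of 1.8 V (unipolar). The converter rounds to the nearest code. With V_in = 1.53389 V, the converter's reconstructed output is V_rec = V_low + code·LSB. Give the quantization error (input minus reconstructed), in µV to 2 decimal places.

-21.13 µV

Step size: 1.8 V ÷ 2^15 = 54.93 µV.
Scaled input = 27923.6153 LSBs, so code = 27924.
Code 27924 maps back to 0 + 27924×5.49316e-05 V = 1.5339111 V.
Difference: -2.11328e-05 V → -21.13 µV.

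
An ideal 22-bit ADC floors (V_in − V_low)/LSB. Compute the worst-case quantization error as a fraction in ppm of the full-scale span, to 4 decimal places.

Truncating → worst-case error = 1 LSB = V_FS/2^22, so 1e+06/4194304 = 0.238419 ppm of full scale.

0.2384 ppm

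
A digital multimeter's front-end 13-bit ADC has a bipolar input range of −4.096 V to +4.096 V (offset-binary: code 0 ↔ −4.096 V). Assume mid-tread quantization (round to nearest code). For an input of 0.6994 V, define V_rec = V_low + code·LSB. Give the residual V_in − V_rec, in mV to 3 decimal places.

0.400 mV

LSB = 8.192/2^13 = 1.000 mV.
(0.6994 − (−4.096))/0.001 = 4795.4000; round gives code 4795.
Reconstructed: 0.699 V.
Error = 0.6994 − 0.699 = 0.0004 V = 0.400 mV.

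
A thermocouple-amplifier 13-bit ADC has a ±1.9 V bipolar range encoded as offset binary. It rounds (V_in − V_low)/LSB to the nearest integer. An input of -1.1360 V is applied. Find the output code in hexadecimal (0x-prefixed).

code 0x66F (decimal 1647)

With 8192 levels over 3.8 V, one step is 463.87 µV.
Input sits at 1647.023 steps above V_low.
round(1647.023) = 1647.
In hexadecimal (0x-prefixed): 0x66F.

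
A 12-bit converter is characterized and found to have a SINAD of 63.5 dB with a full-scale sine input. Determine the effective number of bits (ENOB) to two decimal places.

10.26 bits

ENOB = (SINAD − 1.76) / 6.02 = (63.5 − 1.76)/6.02 = 10.256.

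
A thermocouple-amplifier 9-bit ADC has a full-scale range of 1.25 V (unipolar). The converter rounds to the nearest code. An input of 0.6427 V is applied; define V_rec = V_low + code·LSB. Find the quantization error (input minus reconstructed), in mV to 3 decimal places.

LSB = 1.25/2^9 = 2.441 mV.
(0.6427 − 0)/0.00244141 = 263.2499; round gives code 263.
Reconstructed: 0.64208984 V.
V_in − V_rec = 0.000610156 V = 0.610 mV.

0.610 mV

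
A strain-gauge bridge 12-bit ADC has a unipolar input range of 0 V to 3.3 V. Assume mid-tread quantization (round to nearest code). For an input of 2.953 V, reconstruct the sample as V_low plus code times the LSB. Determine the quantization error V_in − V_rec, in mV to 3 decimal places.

0.241 mV

LSB = 3.3/2^12 = 0.806 mV.
(2.953 − 0)/0.000805664 = 3665.2994; round gives code 3665.
Reconstructed: 2.9527588 V.
Difference: 0.000241211 V → 0.241 mV.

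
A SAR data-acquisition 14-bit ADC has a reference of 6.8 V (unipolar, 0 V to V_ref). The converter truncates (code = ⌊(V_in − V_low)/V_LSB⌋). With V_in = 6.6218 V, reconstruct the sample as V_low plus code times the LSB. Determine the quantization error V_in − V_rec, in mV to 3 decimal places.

0.267 mV

LSB = 6.8/2^14 = 415.04 µV.
(V_in − V_low)/LSB = (6.6218 − 0)/0.000415039 = 15954.6428 → code 15954 (floor).
Reconstructed: 6.6215332 V.
V_in − V_rec = 0.000266797 V = 0.267 mV.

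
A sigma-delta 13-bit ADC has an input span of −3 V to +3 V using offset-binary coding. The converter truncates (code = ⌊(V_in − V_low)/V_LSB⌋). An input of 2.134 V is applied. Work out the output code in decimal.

code 7009

With 8192 levels over 6 V, one step is 0.732 mV.
(2.134 − (−3)) / 0.000732422 = 7009.621 LSBs.
So the output code is 7009.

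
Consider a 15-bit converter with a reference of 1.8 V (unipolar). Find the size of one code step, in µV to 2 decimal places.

Full-scale span = 1.8 V.
LSB = 1.8 / 2^15 = 1.8 / 32768 = 5.49316e-05 V = 54.93 µV.

54.93 µV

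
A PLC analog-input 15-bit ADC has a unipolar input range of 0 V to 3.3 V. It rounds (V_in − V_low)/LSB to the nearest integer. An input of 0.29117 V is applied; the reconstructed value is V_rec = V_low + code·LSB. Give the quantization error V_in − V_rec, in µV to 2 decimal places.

23.15 µV

One LSB is 3.3 V / 32768 = 100.71 µV.
Scaled input = 2891.2299 LSBs, so code = 2891.
V_rec = 0 + 2891·0.000100708 = 0.29114685 V.
Error = 0.29117 − 0.29114685 = 2.31494e-05 V = 23.15 µV.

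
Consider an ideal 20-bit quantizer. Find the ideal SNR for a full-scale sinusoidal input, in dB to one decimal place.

122.2 dB

SNR ≈ 6.02·N + 1.76 dB = 6.02·20 + 1.76 = 122.16 dB.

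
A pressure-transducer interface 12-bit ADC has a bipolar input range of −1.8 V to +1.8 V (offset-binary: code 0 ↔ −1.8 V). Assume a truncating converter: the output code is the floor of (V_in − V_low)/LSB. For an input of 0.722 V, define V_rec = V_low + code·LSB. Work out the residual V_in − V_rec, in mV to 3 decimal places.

Step size: 3.6 V ÷ 2^12 = 0.879 mV.
(0.722 − (−1.8))/0.000878906 = 2869.4756; ⌊·⌋ gives code 2869.
V_rec = (−1.8) + 2869·0.000878906 = 0.72158203 V.
Difference: 0.000417969 V → 0.418 mV.

0.418 mV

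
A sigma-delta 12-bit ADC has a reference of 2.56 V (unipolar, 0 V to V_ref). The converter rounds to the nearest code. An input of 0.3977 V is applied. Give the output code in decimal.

code 636

LSB = 2.56 V / 4096 = 0.625 mV.
(0.3977 − 0) / 0.000625 = 636.320 LSBs.
Round → code 636.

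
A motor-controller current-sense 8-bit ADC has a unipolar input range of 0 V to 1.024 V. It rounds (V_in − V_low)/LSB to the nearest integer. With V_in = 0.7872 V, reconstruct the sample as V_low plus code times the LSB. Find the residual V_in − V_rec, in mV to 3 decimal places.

LSB = 1.024/2^8 = 4.000 mV.
(V_in − V_low)/LSB = (0.7872 − 0)/0.004 = 196.8000 → code 197 (round).
Reconstructed: 0.788 V.
Difference: -0.0008 V → -0.800 mV.

-0.800 mV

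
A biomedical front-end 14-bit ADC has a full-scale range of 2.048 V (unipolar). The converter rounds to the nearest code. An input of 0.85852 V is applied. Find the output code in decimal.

With 16384 levels over 2.048 V, one step is 125.00 µV.
Input sits at 6868.160 steps above V_low.
So the output code is 6868.

code 6868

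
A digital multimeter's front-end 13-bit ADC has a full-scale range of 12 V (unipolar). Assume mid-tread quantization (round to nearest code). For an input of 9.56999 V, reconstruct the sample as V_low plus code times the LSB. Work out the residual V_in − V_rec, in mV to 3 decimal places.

0.166 mV

Step size: 12 V ÷ 2^13 = 1.465 mV.
(9.56999 − 0)/0.00146484 = 6533.1132; round gives code 6533.
Code 6533 maps back to 0 + 6533×0.00146484 V = 9.5698242 V.
V_in − V_rec = 0.000165781 V = 0.166 mV.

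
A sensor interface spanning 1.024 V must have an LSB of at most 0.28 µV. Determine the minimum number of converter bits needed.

Number of steps required ≥ 1.024 V / 0.28 µV = 3657142.86.
Need 2^N ≥ 3657142.86; 2^21 = 2097152, 2^22 = 4194304.
Minimum N = 22.

22 bits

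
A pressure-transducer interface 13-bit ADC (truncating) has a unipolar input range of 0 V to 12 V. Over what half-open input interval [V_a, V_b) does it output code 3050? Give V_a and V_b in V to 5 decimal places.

[4.46777 V, 4.46924 V)

LSB = 12/2^13 = 1.465 mV.
V_a = V_low + 3050·LSB = 4.46777 V; V_b = V_low + 3051·LSB = 4.46924 V.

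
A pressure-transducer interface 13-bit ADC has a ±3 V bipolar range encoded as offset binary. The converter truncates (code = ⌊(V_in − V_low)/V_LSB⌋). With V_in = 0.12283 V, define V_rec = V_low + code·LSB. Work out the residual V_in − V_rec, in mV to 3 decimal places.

0.516 mV

LSB = 6/2^13 = 0.732 mV.
(V_in − V_low)/LSB = (0.12283 − (−3))/0.000732422 = 4263.7039 → code 4263 (floor).
Code 4263 maps back to (−3) + 4263×0.000732422 V = 0.12231445 V.
Error = 0.12283 − 0.12231445 = 0.000515547 V = 0.516 mV.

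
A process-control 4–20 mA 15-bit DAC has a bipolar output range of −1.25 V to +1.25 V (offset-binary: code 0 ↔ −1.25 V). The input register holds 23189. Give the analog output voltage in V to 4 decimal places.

LSB = 2.5 V / 2^15 = 76.29 µV.
V_out = (−1.25) + 23189 × 7.62939e-05 V = 0.51918 V.

0.5192 V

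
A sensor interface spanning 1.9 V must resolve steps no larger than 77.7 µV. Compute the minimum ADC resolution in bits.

15 bits

Number of steps required ≥ 1.9 V / 77.7 µV = 24453.02.
Need 2^N ≥ 24453.02; 2^14 = 16384, 2^15 = 32768.
Minimum N = 15.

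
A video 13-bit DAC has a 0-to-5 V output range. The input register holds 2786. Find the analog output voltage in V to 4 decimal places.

LSB = 5 V / 2^13 = 0.610 mV.
V_out = 0 + 2786 × 0.000610352 V = 1.70044 V.

1.7004 V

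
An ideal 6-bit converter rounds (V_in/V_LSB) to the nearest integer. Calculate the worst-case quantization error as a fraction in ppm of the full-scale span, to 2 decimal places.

7812.50 ppm

Rounding → worst-case error = ½ LSB = V_FS/2^7, so 1e+06/128 = 7812.5 ppm of full scale.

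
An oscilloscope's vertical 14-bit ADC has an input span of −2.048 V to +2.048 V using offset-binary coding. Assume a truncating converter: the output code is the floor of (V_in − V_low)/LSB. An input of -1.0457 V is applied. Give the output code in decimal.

code 4009

With 16384 levels over 4.096 V, one step is 250.00 µV.
(-1.0457 − (−2.048)) / 0.00025 = 4009.200 LSBs.
So the output code is 4009.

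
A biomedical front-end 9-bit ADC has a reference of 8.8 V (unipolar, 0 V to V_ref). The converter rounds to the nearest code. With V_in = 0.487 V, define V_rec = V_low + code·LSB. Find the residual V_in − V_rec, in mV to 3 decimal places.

One LSB is 8.8 V / 512 = 17.188 mV.
(0.487 − 0)/0.0171875 = 28.3345; round gives code 28.
Code 28 maps back to 0 + 28×0.0171875 V = 0.48125 V.
V_in − V_rec = 0.00575 V = 5.750 mV.

5.750 mV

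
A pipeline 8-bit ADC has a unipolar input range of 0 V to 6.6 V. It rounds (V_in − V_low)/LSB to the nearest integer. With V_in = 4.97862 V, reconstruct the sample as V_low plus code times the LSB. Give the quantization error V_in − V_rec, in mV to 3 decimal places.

Step size: 6.6 V ÷ 2^8 = 25.781 mV.
(4.97862 − 0)/0.0257812 = 193.1101; round gives code 193.
Code 193 maps back to 0 + 193×0.0257812 V = 4.9757812 V.
V_in − V_rec = 0.00283875 V = 2.839 mV.

2.839 mV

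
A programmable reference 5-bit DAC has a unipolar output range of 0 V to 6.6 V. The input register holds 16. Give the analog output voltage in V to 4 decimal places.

3.3000 V

LSB = 6.6 V / 2^5 = 206.250 mV.
V_out = 0 + 16 × 0.20625 V = 3.3 V.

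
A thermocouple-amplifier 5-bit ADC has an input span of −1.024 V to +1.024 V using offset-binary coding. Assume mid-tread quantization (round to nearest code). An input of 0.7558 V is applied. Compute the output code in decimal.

code 28

LSB = 2.048 V / 32 = 64.000 mV.
Input sits at 27.809 steps above V_low.
round(27.809) = 28.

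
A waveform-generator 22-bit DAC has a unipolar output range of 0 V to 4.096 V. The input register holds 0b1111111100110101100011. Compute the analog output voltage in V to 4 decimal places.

LSB = 4.096 V / 2^22 = 0.98 µV.
Code 0b1111111100110101100011 = 4181347 decimal.
V_out = 0 + 4181347 × 9.76563e-07 V = 4.08335 V.

4.0833 V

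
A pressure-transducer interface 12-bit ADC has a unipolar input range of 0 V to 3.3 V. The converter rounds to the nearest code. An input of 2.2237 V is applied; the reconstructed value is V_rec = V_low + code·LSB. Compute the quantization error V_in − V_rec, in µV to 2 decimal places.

LSB = 3.3/2^12 = 0.806 mV.
(V_in − V_low)/LSB = (2.2237 − 0)/0.000805664 = 2760.0834 → code 2760 (round).
Code 2760 maps back to 0 + 2760×0.000805664 V = 2.2236328 V.
Error = 2.2237 − 2.2236328 = 6.71875e-05 V = 67.19 µV.

67.19 µV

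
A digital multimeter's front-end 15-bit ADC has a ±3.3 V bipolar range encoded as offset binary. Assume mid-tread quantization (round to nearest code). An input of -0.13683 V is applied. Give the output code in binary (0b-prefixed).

code 0b11110101011001 (decimal 15705)

LSB = 6.6 V / 32768 = 201.42 µV.
Input sits at 15704.660 steps above V_low.
So the output code is 15705.
In binary (0b-prefixed): 0b11110101011001.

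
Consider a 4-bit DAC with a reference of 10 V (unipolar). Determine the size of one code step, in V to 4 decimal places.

0.6250 V

Full-scale span = 10 V.
LSB = 10 / 2^4 = 10 / 16 = 0.625 V = 0.6250 V.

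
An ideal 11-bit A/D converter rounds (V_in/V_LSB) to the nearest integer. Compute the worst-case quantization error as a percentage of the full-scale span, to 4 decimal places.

0.0244 %

Rounding → worst-case error = ½ LSB = V_FS/2^12, so 100/4096 = 0.0244141 % of full scale.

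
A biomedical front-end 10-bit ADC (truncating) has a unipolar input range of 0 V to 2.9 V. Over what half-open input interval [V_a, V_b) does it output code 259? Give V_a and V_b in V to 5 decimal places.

[0.73350 V, 0.73633 V)

LSB = 2.9/2^10 = 2.832 mV.
V_a = V_low + 259·LSB = 0.733496 V; V_b = V_low + 260·LSB = 0.736328 V.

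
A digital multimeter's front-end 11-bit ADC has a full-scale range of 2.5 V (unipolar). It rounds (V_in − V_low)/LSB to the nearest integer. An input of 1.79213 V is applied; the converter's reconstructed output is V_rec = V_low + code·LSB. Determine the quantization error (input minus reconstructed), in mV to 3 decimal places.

0.138 mV

LSB = 2.5/2^11 = 1.221 mV.
(V_in − V_low)/LSB = (1.79213 − 0)/0.0012207 = 1468.1129 → code 1468 (round).
Reconstructed: 1.7919922 V.
Difference: 0.000137812 V → 0.138 mV.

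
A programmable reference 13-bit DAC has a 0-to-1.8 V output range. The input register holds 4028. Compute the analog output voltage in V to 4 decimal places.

LSB = 1.8 V / 2^13 = 219.73 µV.
V_out = 0 + 4028 × 0.000219727 V = 0.885059 V.

0.8851 V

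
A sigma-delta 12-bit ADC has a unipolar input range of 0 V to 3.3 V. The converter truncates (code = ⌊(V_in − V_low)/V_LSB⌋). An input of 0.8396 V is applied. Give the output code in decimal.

code 1042

With 4096 levels over 3.3 V, one step is 0.806 mV.
(0.8396 − 0) / 0.000805664 = 1042.122 LSBs.
Floor → code 1042.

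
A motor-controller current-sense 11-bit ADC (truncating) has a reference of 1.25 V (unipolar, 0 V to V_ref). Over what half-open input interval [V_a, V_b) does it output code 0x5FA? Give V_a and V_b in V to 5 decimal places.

LSB = 1.25/2^11 = 0.610 mV.
Code 0x5FA = 1530 decimal.
V_a = V_low + 1530·LSB = 0.933838 V; V_b = V_low + 1531·LSB = 0.934448 V.

[0.93384 V, 0.93445 V)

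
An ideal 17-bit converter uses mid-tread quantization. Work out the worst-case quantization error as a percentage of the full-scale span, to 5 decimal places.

0.00038 %

Rounding → worst-case error = ½ LSB = V_FS/2^18, so 100/262144 = 0.00038147 % of full scale.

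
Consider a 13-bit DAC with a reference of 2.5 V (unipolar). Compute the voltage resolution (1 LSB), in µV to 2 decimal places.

Full-scale span = 2.5 V.
LSB = 2.5 / 2^13 = 2.5 / 8192 = 0.000305176 V = 305.18 µV.

305.18 µV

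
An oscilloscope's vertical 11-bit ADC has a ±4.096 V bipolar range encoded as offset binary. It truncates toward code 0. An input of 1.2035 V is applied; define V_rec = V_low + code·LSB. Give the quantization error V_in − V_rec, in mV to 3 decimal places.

3.500 mV

One LSB is 8.192 V / 2048 = 4.000 mV.
(V_in − V_low)/LSB = (1.2035 − (−4.096))/0.004 = 1324.8750 → code 1324 (floor).
Reconstructed: 1.2 V.
Difference: 0.0035 V → 3.500 mV.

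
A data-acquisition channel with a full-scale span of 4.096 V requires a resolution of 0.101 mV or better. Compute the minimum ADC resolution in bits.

16 bits

Number of steps required ≥ 4.096 V / 0.101 mV = 40554.46.
Need 2^N ≥ 40554.46; 2^15 = 32768, 2^16 = 65536.
Minimum N = 16.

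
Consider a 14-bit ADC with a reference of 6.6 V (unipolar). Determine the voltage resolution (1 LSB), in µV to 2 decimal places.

402.83 µV

Full-scale span = 6.6 V.
LSB = 6.6 / 2^14 = 6.6 / 16384 = 0.000402832 V = 402.83 µV.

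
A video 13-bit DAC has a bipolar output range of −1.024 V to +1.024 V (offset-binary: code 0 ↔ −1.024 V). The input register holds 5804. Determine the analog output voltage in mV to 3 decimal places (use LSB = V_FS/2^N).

427.000 mV

LSB = 2.048 V / 2^13 = 250.00 µV.
V_out = (−1.024) + 5804 × 0.00025 V = 0.427 V.
= 427.000 mV.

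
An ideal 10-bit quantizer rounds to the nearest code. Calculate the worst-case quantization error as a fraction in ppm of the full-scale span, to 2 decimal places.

488.28 ppm

Rounding → worst-case error = ½ LSB = V_FS/2^11, so 1e+06/2048 = 488.281 ppm of full scale.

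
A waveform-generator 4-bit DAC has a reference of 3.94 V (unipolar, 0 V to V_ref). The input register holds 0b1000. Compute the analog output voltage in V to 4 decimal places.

LSB = 3.94 V / 2^4 = 246.250 mV.
Code 0b1000 = 8 decimal.
V_out = 0 + 8 × 0.24625 V = 1.97 V.

1.9700 V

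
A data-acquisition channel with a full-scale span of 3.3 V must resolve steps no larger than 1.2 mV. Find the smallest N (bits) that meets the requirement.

12 bits

Number of steps required ≥ 3.3 V / 1.2 mV = 2750.00.
Need 2^N ≥ 2750.00; 2^11 = 2048, 2^12 = 4096.
Minimum N = 12.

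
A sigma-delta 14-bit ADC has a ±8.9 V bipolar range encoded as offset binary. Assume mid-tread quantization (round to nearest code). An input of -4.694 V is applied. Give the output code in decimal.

LSB = 17.8 V / 16384 = 1.086 mV.
(-4.694 − (−8.9)) / 0.00108643 = 3871.410 LSBs.
So the output code is 3871.

code 3871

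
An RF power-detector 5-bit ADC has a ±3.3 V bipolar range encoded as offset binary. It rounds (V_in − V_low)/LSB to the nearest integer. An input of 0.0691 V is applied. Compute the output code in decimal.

code 16

Full-scale span = 6.6 V; LSB = 6.6/2^5 = 206.250 mV.
(0.0691 − (−3.3)) / 0.20625 = 16.335 LSBs.
Round → code 16.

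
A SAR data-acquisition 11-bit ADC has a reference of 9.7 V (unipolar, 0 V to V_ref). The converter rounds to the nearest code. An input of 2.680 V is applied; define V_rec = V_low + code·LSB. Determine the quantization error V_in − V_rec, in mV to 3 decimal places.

-0.762 mV

LSB = 9.7/2^11 = 4.736 mV.
Scaled input = 565.8392 LSBs, so code = 566.
V_rec = 0 + 566·0.00473633 = 2.6807617 V.
Difference: -0.000761719 V → -0.762 mV.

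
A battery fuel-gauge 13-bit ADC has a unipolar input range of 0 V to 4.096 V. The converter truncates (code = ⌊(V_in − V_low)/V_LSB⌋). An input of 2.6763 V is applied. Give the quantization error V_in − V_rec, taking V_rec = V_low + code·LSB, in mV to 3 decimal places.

Step size: 4.096 V ÷ 2^13 = 0.500 mV.
(V_in − V_low)/LSB = (2.6763 − 0)/0.0005 = 5352.6000 → code 5352 (floor).
V_rec = 0 + 5352·0.0005 = 2.676 V.
Error = 2.6763 − 2.676 = 0.0003 V = 0.300 mV.

0.300 mV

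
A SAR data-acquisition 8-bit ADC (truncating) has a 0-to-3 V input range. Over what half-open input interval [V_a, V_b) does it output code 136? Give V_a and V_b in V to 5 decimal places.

LSB = 3/2^8 = 11.719 mV.
V_a = V_low + 136·LSB = 1.59375 V; V_b = V_low + 137·LSB = 1.60547 V.

[1.59375 V, 1.60547 V)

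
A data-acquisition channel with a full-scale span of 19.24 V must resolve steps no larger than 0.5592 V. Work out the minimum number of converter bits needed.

Number of steps required ≥ 19.24 V / 0.5592 V = 34.41.
Need 2^N ≥ 34.41; 2^5 = 32, 2^6 = 64.
Minimum N = 6.

6 bits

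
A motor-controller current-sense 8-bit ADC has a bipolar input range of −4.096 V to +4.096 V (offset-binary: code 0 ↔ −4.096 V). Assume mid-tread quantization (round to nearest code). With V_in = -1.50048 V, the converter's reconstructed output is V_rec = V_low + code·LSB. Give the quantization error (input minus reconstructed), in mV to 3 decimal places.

3.520 mV

One LSB is 8.192 V / 256 = 32.000 mV.
(-1.50048 − (−4.096))/0.032 = 81.1100; round gives code 81.
Code 81 maps back to (−4.096) + 81×0.032 V = -1.504 V.
Difference: 0.00352 V → 3.520 mV.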